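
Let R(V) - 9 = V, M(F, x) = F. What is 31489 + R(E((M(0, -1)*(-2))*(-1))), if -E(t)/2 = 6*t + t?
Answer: 31498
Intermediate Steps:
E(t) = -14*t (E(t) = -2*(6*t + t) = -14*t)
R(V) = 9 + V
31489 + R(E((M(0, -1)*(-2))*(-1))) = 31489 + (9 - 14*0*(-2)*(-1)) = 31489 + (9 - 0*(-1)) = 31489 + (9 - 14*0) = 31489 + (9 + 0) = 31489 + 9 = 31498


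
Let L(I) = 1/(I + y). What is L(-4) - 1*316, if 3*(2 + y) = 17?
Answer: -319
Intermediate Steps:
y = 11/3 (y = -2 + (⅓)*17 = -2 + 17/3 = 11/3 ≈ 3.6667)
L(I) = 1/(11/3 + I) (L(I) = 1/(I + 11/3) = 1/(11/3 + I))
L(-4) - 1*316 = 3/(11 + 3*(-4)) - 1*316 = 3/(11 - 12) - 316 = 3/(-1) - 316 = 3*(-1) - 316 = -3 - 316 = -319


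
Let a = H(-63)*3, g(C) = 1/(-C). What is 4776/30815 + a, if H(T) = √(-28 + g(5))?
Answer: 4776/30815 + 3*I*√705/5 ≈ 0.15499 + 15.931*I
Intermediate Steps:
g(C) = -1/C
H(T) = I*√705/5 (H(T) = √(-28 - 1/5) = √(-28 - 1*⅕) = √(-28 - ⅕) = √(-141/5) = I*√705/5)
a = 3*I*√705/5 (a = (I*√705/5)*3 = 3*I*√705/5 ≈ 15.931*I)
4776/30815 + a = 4776/30815 + 3*I*√705/5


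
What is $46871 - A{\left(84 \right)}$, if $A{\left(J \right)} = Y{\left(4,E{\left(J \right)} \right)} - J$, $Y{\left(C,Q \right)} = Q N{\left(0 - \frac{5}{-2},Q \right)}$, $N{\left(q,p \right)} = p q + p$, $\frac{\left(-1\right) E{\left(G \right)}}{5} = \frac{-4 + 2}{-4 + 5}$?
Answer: $46605$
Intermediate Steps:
$E{\left(G \right)} = 10$ ($E{\left(G \right)} = - 5 \frac{-4 + 2}{-4 + 5} = - 5 \left(- \frac{2}{1}\right) = - 5 \left(\left(-2\right) 1\right) = \left(-5\right) \left(-2\right) = 10$)
$N{\left(q,p \right)} = p + p q$
$Y{\left(C,Q \right)} = \frac{7 Q^{2}}{2}$ ($Y{\left(C,Q \right)} = Q Q \left(1 + \left(0 - \frac{5}{-2}\right)\right) = Q Q \left(1 + \left(0 - 5 \left(- \frac{1}{2}\right)\right)\right) = Q Q \left(1 + \left(0 - - \frac{5}{2}\right)\right) = Q Q \left(1 + \left(0 + \frac{5}{2}\right)\right) = Q Q \left(1 + \frac{5}{2}\right) = Q Q \frac{7}{2} = Q \frac{7 Q}{2} = \frac{7 Q^{2}}{2}$)
$A{\left(J \right)} = 350 - J$ ($A{\left(J \right)} = \frac{7 \cdot 10^{2}}{2} - J = \frac{7}{2} \cdot 100 - J = 350 - J$)
$46871 - A{\left(84 \right)} = 46871 - \left(350 - 84\right) = 46871 - 266 = 46605$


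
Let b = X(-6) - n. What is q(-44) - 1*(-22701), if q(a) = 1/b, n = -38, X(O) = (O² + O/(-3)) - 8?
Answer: 1543669/68 ≈ 22701.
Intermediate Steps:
X(O) = -8 + O² - O/3 (X(O) = (O² - O/3) - 8 = -8 + O² - O/3)
b = 68 (b = (-8 + (-6)² - ⅓*(-6)) - 1*(-38) = (-8 + 36 + 2) + 38 = 30 + 38 = 68)
q(a) = 1/68
q(-44) - 1*(-22701) = 1/68 - 1*(-22701) = 1/68 + 22701 = 1543669/68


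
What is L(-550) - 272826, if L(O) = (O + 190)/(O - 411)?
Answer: -262185426/961 ≈ -2.7283e+5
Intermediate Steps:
L(O) = (190 + O)/(-411 + O)
L(-550) - 272826 = (190 - 550)/(-411 - 550) - 272826 = -360/(-961) - 272826 = -1/961*(-360) - 272826 = 360/961 - 272826 = -262185426/961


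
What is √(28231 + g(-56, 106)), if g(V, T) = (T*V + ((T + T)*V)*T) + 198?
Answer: I*√1235939 ≈ 1111.7*I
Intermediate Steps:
g(V, T) = 198 + T*V + 2*V*T² (g(V, T) = (T*V + ((2*T)*V)*T) + 198 = (T*V + (2*T*V)*T) + 198 = (T*V + 2*V*T²) + 198 = 198 + T*V + 2*V*T²)
√(28231 + g(-56, 106)) = √(28231 + (198 + 106*(-56) + 2*(-56)*106²)) = √(28231 + (198 - 5936 + 2*(-56)*11236)) = √(28231 + (198 - 5936 - 1258432)) = √(28231 - 1264170) = √(-1235939) = I*√1235939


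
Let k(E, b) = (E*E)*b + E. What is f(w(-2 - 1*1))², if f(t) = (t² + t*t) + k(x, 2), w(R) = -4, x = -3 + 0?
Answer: 2209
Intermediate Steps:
x = -3
k(E, b) = E + b*E² (k(E, b) = E²*b + E = b*E² + E = E + b*E²)
f(t) = 15 + 2*t² (f(t) = (t² + t*t) - 3*(1 - 3*2) = (t² + t²) - 3*(1 - 6) = 2*t² - 3*(-5) = 2*t² + 15 = 15 + 2*t²)
f(w(-2 - 1*1))² = (15 + 2*(-4)²)² = (15 + 2*16)² = (15 + 32)² = 47² = 2209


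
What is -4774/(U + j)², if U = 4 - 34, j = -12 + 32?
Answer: -2387/50 ≈ -47.740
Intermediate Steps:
j = 20
U = -30
-4774/(U + j)² = -4774/(-30 + 20)² = -4774/((-10)²) = -4774/100 = -4774*1/100 = -2387/50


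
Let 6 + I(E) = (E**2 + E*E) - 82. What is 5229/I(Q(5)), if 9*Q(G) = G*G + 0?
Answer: -423549/5878 ≈ -72.057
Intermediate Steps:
Q(G) = G**2/9 (Q(G) = (G*G + 0)/9 = (G**2 + 0)/9 = G**2/9)
I(E) = -88 + 2*E**2 (I(E) = -6 + ((E**2 + E*E) - 82) = -6 + ((E**2 + E**2) - 82) = -6 + (2*E**2 - 82) = -6 + (-82 + 2*E**2) = -88 + 2*E**2)
5229/I(Q(5)) = 5229/(-88 + 2*((1/9)*5**2)**2) = 5229/(-88 + 2*((1/9)*25)**2) = 5229/(-88 + 2*(25/9)**2) = 5229/(-88 + 2*(625/81)) = 5229/(-88 + 1250/81) = 5229/(-5878/81) = 5229*(-81/5878) = -423549/5878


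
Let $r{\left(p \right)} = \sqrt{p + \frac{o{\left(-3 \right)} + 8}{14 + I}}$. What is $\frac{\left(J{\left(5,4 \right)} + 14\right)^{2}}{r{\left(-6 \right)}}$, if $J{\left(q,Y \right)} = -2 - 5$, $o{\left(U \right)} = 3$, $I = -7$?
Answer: $- \frac{49 i \sqrt{217}}{31} \approx - 23.284 i$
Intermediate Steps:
$J{\left(q,Y \right)} = -7$
$r{\left(p \right)} = \sqrt{\frac{11}{7} + p}$ ($r{\left(p \right)} = \sqrt{p + \frac{3 + 8}{14 - 7}} = \sqrt{p + \frac{11}{7}} = \sqrt{\frac{11}{7} + p}$)
$\frac{\left(J{\left(5,4 \right)} + 14\right)^{2}}{r{\left(-6 \right)}} = \frac{\left(-7 + 14\right)^{2}}{\frac{1}{7} \sqrt{77 + 49 \left(-6\right)}} = \frac{7^{2}}{\frac{1}{7} \sqrt{77 - 294}} = \frac{49}{\frac{1}{7} \sqrt{-217}} = \frac{49}{\frac{1}{7} i \sqrt{217}} = 49 \left(- \frac{i \sqrt{217}}{31}\right) = - \frac{49 i \sqrt{217}}{31}$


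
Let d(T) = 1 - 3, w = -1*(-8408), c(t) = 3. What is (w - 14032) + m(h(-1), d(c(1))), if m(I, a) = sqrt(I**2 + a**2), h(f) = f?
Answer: -5624 + sqrt(5) ≈ -5621.8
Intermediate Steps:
w = 8408
d(T) = -2
(w - 14032) + m(h(-1), d(c(1))) = (8408 - 14032) + sqrt((-1)**2 + (-2)**2) = -5624 + sqrt(1 + 4) = -5624 + sqrt(5)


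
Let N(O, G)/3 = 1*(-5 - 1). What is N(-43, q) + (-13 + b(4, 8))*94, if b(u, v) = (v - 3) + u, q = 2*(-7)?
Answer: -394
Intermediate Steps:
q = -14
b(u, v) = -3 + u + v (b(u, v) = (-3 + v) + u = -3 + u + v)
N(O, G) = -18 (N(O, G) = 3*(1*(-5 - 1)) = 3*(1*(-6)) = 3*(-6) = -18)
N(-43, q) + (-13 + b(4, 8))*94 = -18 + (-13 + (-3 + 4 + 8))*94 = -18 + (-13 + 9)*94 = -18 - 4*94 = -18 - 376 = -394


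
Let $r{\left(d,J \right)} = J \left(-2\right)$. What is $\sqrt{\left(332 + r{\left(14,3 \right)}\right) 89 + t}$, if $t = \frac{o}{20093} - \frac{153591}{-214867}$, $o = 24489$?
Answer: $\frac{8 \sqrt{8450561829395194189165}}{4317322631} \approx 170.34$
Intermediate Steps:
$r{\left(d,J \right)} = - 2 J$
$t = \frac{8347981926}{4317322631}$ ($t = \frac{24489}{20093} - \frac{153591}{-214867} = 24489 \cdot \frac{1}{20093} - - \frac{153591}{214867} = \frac{24489}{20093} + \frac{153591}{214867} = \frac{8347981926}{4317322631} \approx 1.9336$)
$\sqrt{\left(332 + r{\left(14,3 \right)}\right) 89 + t} = \sqrt{\left(332 - 6\right) 89 + \frac{8347981926}{4317322631}} = \sqrt{326 \cdot 89 + \frac{8347981926}{4317322631}} = \sqrt{29014 + \frac{8347981926}{4317322631}} = \sqrt{\frac{125271146797760}{4317322631}} = \frac{8 \sqrt{8450561829395194189165}}{4317322631}$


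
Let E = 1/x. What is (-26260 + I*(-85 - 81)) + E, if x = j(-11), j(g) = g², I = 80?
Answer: -4784339/121 ≈ -39540.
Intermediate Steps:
x = 121 (x = (-11)² = 121)
E = 1/121 ≈ 0.0082645
(-26260 + I*(-85 - 81)) + E = (-26260 + 80*(-85 - 81)) + 1/121 = (-26260 + 80*(-166)) + 1/121 = (-26260 - 13280) + 1/121 = -39540 + 1/121 = -4784339/121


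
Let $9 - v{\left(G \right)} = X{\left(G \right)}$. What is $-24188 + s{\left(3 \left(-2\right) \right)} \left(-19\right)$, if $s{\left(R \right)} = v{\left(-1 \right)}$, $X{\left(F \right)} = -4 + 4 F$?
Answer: $-24511$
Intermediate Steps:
$v{\left(G \right)} = 13 - 4 G$ ($v{\left(G \right)} = 9 - \left(-4 + 4 G\right) = 13 - 4 G$)
$s{\left(R \right)} = 17$ ($s{\left(R \right)} = 13 - -4 = 13 + 4 = 17$)
$-24188 + s{\left(3 \left(-2\right) \right)} \left(-19\right) = -24188 + 17 \left(-19\right) = -24188 - 323 = -24511$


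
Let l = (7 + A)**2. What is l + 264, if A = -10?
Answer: 273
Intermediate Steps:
l = 9 (l = (7 - 10)**2 = (-3)**2 = 9)
l + 264 = 9 + 264 = 273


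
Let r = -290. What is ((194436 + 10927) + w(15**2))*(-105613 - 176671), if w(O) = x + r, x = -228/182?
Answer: -5267851052236/91 ≈ -5.7888e+10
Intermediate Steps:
x = -114/91 (x = -228*1/182 = -114/91 ≈ -1.2527)
w(O) = -26504/91 (w(O) = -114/91 - 290 = -26504/91)
((194436 + 10927) + w(15**2))*(-105613 - 176671) = ((194436 + 10927) - 26504/91)*(-105613 - 176671) = (205363 - 26504/91)*(-282284) = (18661529/91)*(-282284) = -5267851052236/91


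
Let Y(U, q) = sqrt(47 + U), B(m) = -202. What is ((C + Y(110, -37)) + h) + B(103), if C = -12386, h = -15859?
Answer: -28447 + sqrt(157) ≈ -28434.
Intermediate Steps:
((C + Y(110, -37)) + h) + B(103) = ((-12386 + sqrt(47 + 110)) - 15859) - 202 = ((-12386 + sqrt(157)) - 15859) - 202 = (-28245 + sqrt(157)) - 202 = -28447 + sqrt(157)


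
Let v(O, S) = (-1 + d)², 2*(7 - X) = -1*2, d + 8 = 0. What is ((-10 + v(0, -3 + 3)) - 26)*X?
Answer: 360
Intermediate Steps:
d = -8 (d = -8 + 0 = -8)
X = 8 (X = 7 - (-1)*2/2 = 7 - ½*(-2) = 7 + 1 = 8)
v(O, S) = 81 (v(O, S) = (-1 - 8)² = (-9)² = 81)
((-10 + v(0, -3 + 3)) - 26)*X = ((-10 + 81) - 26)*8 = (71 - 26)*8 = 45*8 = 360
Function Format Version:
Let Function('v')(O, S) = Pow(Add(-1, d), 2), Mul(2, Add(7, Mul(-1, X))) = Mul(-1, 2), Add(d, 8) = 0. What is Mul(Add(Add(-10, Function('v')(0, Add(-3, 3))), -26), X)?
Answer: 360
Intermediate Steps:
d = -8 (d = Add(-8, 0) = -8)
X = 8 (X = Add(7, Mul(Rational(-1, 2), Mul(-1, 2))) = Add(7, Mul(Rational(-1, 2), -2)) = Add(7, 1) = 8)
Function('v')(O, S) = 81 (Function('v')(O, S) = Pow(Add(-1, -8), 2) = Pow(-9, 2) = 81)
Mul(Add(Add(-10, Function('v')(0, Add(-3, 3))), -26), X) = Mul(Add(Add(-10, 81), -26), 8) = Mul(Add(71, -26), 8) = Mul(45, 8) = 360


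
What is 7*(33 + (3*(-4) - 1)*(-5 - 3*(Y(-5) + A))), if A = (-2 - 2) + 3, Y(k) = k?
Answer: -952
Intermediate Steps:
A = -1 (A = -4 + 3 = -1)
7*(33 + (3*(-4) - 1)*(-5 - 3*(Y(-5) + A))) = 7*(33 + (3*(-4) - 1)*(-5 - 3*(-5 - 1))) = 7*(33 + (-12 - 1)*(-5 - 3*(-6))) = 7*(33 - 13*(-5 + 18)) = 7*(33 - 13*13) = 7*(33 - 169) = 7*(-136) = -952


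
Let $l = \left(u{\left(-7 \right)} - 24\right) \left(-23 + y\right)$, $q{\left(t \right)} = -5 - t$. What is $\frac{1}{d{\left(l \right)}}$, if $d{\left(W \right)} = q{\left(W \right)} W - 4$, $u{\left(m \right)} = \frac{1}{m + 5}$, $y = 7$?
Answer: $- \frac{1}{155628} \approx -6.4256 \cdot 10^{-6}$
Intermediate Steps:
$u{\left(m \right)} = \frac{1}{5 + m}$
$l = 392$ ($l = \left(\frac{1}{5 - 7} - 24\right) \left(-23 + 7\right) = \left(\frac{1}{-2} - 24\right) \left(-16\right) = \left(- \frac{1}{2} - 24\right) \left(-16\right) = \left(- \frac{49}{2}\right) \left(-16\right) = 392$)
$d{\left(W \right)} = -4 + W \left(-5 - W\right)$ ($d{\left(W \right)} = \left(-5 - W\right) W - 4 = W \left(-5 - W\right) - 4 = -4 + W \left(-5 - W\right)$)
$\frac{1}{d{\left(l \right)}} = \frac{1}{-4 - 392 \left(5 + 392\right)} = \frac{1}{-4 - 392 \cdot 397} = \frac{1}{-4 - 155624} = \frac{1}{-155628} = - \frac{1}{155628}$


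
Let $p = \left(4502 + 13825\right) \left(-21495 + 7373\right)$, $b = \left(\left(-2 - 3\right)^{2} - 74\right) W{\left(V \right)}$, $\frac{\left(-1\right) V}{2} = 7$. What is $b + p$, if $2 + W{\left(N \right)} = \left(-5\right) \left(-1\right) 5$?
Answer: $-258815021$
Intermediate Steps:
$V = -14$ ($V = \left(-2\right) 7 = -14$)
$W{\left(N \right)} = 23$ ($W{\left(N \right)} = -2 + \left(-5\right) \left(-1\right) 5 = -2 + 5 \cdot 5 = -2 + 25 = 23$)
$b = -1127$ ($b = \left(\left(-2 - 3\right)^{2} - 74\right) 23 = \left(\left(-5\right)^{2} - 74\right) 23 = \left(25 - 74\right) 23 = \left(-49\right) 23 = -1127$)
$p = -258813894$ ($p = 18327 \left(-14122\right) = -258813894$)
$b + p = -1127 - 258813894 = -258815021$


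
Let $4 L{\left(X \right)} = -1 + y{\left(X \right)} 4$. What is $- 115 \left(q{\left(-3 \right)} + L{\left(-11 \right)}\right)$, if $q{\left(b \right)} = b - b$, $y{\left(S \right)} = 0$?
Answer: $\frac{115}{4} \approx 28.75$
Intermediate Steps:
$q{\left(b \right)} = 0$
$L{\left(X \right)} = - \frac{1}{4}$ ($L{\left(X \right)} = \frac{-1 + 0 \cdot 4}{4} = \frac{-1 + 0}{4} = \frac{1}{4} \left(-1\right) = - \frac{1}{4}$)
$- 115 \left(q{\left(-3 \right)} + L{\left(-11 \right)}\right) = - 115 \left(0 - \frac{1}{4}\right) = \left(-115\right) \left(- \frac{1}{4}\right) = \frac{115}{4}$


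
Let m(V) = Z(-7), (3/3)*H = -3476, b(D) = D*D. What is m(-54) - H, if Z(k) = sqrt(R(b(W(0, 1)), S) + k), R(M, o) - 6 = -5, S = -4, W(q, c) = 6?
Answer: 3476 + I*sqrt(6) ≈ 3476.0 + 2.4495*I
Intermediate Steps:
b(D) = D**2
R(M, o) = 1 (R(M, o) = 6 - 5 = 1)
H = -3476
Z(k) = sqrt(1 + k)
m(V) = I*sqrt(6) (m(V) = sqrt(1 - 7) = sqrt(-6) = I*sqrt(6))
m(-54) - H = I*sqrt(6) - 1*(-3476) = I*sqrt(6) + 3476 = 3476 + I*sqrt(6)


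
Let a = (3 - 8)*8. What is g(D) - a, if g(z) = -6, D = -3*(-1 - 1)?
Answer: 34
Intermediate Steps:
D = 6 (D = -3*(-2) = 6)
a = -40 (a = -5*8 = -40)
g(D) - a = -6 - 1*(-40) = -6 + 40 = 34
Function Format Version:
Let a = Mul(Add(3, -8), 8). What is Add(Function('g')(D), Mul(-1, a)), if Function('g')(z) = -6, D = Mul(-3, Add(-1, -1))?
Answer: 34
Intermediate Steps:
D = 6 (D = Mul(-3, -2) = 6)
a = -40 (a = Mul(-5, 8) = -40)
Add(Function('g')(D), Mul(-1, a)) = Add(-6, Mul(-1, -40)) = Add(-6, 40) = 34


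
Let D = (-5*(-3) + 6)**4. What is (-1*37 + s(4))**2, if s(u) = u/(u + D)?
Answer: 51781566875481/37824415225 ≈ 1369.0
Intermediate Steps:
D = 194481 (D = (15 + 6)**4 = 21**4 = 194481)
s(u) = u/(194481 + u) (s(u) = u/(u + 194481) = u/(194481 + u))
(-1*37 + s(4))**2 = (-1*37 + 4/(194481 + 4))**2 = (-37 + 4/194485)**2 = (-7195941/194485)**2 = 51781566875481/37824415225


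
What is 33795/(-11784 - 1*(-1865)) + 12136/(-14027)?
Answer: -45724573/10702601 ≈ -4.2723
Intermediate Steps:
33795/(-11784 - 1*(-1865)) + 12136/(-14027) = 33795/(-11784 + 1865) + 12136*(-1/14027) = 33795/(-9919) - 12136/14027 = 33795*(-1/9919) - 12136/14027 = -33795/9919 - 12136/14027 = -45724573/10702601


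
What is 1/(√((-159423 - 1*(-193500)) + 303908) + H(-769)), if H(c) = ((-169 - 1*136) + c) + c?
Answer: -1843/3058664 - √337985/3058664 ≈ -0.00079262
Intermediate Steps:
H(c) = -305 + 2*c (H(c) = ((-169 - 136) + c) + c = (-305 + c) + c = -305 + 2*c)
1/(√((-159423 - 1*(-193500)) + 303908) + H(-769)) = 1/(√((-159423 - 1*(-193500)) + 303908) + (-305 + 2*(-769))) = 1/(√((-159423 + 193500) + 303908) + (-305 - 1538)) = 1/(√(34077 + 303908) - 1843) = 1/(√337985 - 1843) = 1/(-1843 + √337985)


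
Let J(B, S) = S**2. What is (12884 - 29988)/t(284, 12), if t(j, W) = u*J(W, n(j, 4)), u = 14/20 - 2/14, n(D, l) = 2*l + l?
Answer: -74830/351 ≈ -213.19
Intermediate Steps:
n(D, l) = 3*l
u = 39/70 (u = 14*(1/20) - 2*1/14 = 7/10 - 1/7 = 39/70 ≈ 0.55714)
t(j, W) = 2808/35 (t(j, W) = 39*(3*4)**2/70 = (39/70)*12**2 = (39/70)*144 = 2808/35)
(12884 - 29988)/t(284, 12) = (12884 - 29988)/(2808/35) = -17104*35/2808 = -74830/351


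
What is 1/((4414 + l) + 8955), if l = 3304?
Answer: 1/16673 ≈ 5.9977e-5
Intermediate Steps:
1/((4414 + l) + 8955) = 1/((4414 + 3304) + 8955) = 1/(7718 + 8955) = 1/16673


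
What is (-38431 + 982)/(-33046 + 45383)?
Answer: -513/169 ≈ -3.0355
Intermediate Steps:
(-38431 + 982)/(-33046 + 45383) = -37449/12337 = -37449*1/12337 = -513/169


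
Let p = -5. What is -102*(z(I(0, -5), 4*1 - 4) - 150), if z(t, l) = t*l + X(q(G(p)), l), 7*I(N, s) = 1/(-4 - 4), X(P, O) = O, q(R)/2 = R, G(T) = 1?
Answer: 15300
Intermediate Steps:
q(R) = 2*R
I(N, s) = -1/56 (I(N, s) = 1/(7*(-4 - 4)) = (⅐)/(-8) = (⅐)*(-⅛) = -1/56)
z(t, l) = l + l*t (z(t, l) = t*l + l = l*t + l = l + l*t)
-102*(z(I(0, -5), 4*1 - 4) - 150) = -102*((4*1 - 4)*(1 - 1/56) - 150) = -102*((4 - 4)*(55/56) - 150) = -102*(0*(55/56) - 150) = -102*(0 - 150) = -102*(-150) = 15300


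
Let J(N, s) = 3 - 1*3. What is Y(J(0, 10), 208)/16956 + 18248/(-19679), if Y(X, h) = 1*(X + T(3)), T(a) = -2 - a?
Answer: -309511483/333677124 ≈ -0.92758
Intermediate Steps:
J(N, s) = 0 (J(N, s) = 3 - 3 = 0)
Y(X, h) = -5 + X (Y(X, h) = 1*(X + (-2 - 1*3)) = 1*(X + (-2 - 3)) = 1*(X - 5) = 1*(-5 + X) = -5 + X)
Y(J(0, 10), 208)/16956 + 18248/(-19679) = (-5 + 0)/16956 + 18248/(-19679) = -5*1/16956 + 18248*(-1/19679) = -5/16956 - 18248/19679 = -309511483/333677124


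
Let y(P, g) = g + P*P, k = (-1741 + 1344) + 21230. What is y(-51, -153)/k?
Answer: 2448/20833 ≈ 0.11751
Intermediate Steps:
k = 20833 (k = -397 + 21230 = 20833)
y(P, g) = g + P**2
y(-51, -153)/k = (-153 + (-51)**2)/20833 = (-153 + 2601)*(1/20833) = 2448*(1/20833) = 2448/20833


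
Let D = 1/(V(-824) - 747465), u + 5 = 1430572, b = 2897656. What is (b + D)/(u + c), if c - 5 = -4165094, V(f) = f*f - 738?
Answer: -200596031911/189302754494 ≈ -1.0597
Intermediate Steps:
u = 1430567 (u = -5 + 1430572 = 1430567)
V(f) = -738 + f² (V(f) = f² - 738 = -738 + f²)
D = -1/69227 (D = 1/((-738 + (-824)²) - 747465) = 1/((-738 + 678976) - 747465) = 1/(678238 - 747465) = 1/(-69227) = -1/69227 ≈ -1.4445e-5)
c = -4165089 (c = 5 - 4165094 = -4165089)
(b + D)/(u + c) = (2897656 - 1/69227)/(1430567 - 4165089) = (200596031911/69227)/(-2734522) = (200596031911/69227)*(-1/2734522) = -200596031911/189302754494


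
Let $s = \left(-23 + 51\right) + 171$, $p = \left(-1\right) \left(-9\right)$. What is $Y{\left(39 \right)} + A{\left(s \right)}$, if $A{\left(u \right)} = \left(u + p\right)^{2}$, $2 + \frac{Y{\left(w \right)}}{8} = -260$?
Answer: $41168$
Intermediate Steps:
$Y{\left(w \right)} = -2096$ ($Y{\left(w \right)} = -16 + 8 \left(-260\right) = -16 - 2080 = -2096$)
$p = 9$
$s = 199$ ($s = 28 + 171 = 199$)
$A{\left(u \right)} = \left(9 + u\right)^{2}$ ($A{\left(u \right)} = \left(u + 9\right)^{2} = \left(9 + u\right)^{2}$)
$Y{\left(39 \right)} + A{\left(s \right)} = -2096 + \left(9 + 199\right)^{2} = -2096 + 208^{2} = -2096 + 43264 = 41168$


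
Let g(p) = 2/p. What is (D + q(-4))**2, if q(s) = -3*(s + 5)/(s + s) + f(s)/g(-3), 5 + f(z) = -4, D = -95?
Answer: 421201/64 ≈ 6581.3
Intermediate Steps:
f(z) = -9 (f(z) = -5 - 4 = -9)
q(s) = 27/2 - 3*(5 + s)/(2*s) (q(s) = -3*(s + 5)/(s + s) - 9/(2/(-3)) = -3*(5 + s)/(2*s) - 9/(2*(-1/3)) = -3*(5 + s)/(2*s) - 9/(-2/3) = -3*(5 + s)/(2*s) - 9*(-3/2) = -3*(5 + s)/(2*s) + 27/2 = 27/2 - 3*(5 + s)/(2*s))
(D + q(-4))**2 = (-95 + (12 - 15/2/(-4)))**2 = (-95 + (12 - 15/2*(-1/4)))**2 = (-95 + (12 + 15/8))**2 = (-95 + 111/8)**2 = (-649/8)**2 = 421201/64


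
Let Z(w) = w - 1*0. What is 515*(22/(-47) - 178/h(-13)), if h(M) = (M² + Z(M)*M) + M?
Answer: -1598148/3055 ≈ -523.13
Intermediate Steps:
Z(w) = w (Z(w) = w + 0 = w)
h(M) = M + 2*M² (h(M) = (M² + M*M) + M = (M² + M²) + M = 2*M² + M = M + 2*M²)
515*(22/(-47) - 178/h(-13)) = 515*(22/(-47) - 178*(-1/(13*(1 + 2*(-13))))) = 515*(22*(-1/47) - 178*(-1/(13*(1 - 26)))) = 515*(-22/47 - 178/((-13*(-25)))) = 515*(-22/47 - 178/325) = 515*(-15516/15275) = -1598148/3055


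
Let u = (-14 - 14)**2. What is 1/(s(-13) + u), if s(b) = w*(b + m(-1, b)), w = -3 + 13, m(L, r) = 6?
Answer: 1/714 ≈ 0.0014006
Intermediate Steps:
w = 10
s(b) = 60 + 10*b (s(b) = 10*(b + 6) = 10*(6 + b) = 60 + 10*b)
u = 784 (u = (-28)**2 = 784)
1/(s(-13) + u) = 1/((60 + 10*(-13)) + 784) = 1/((60 - 130) + 784) = 1/(-70 + 784) = 1/714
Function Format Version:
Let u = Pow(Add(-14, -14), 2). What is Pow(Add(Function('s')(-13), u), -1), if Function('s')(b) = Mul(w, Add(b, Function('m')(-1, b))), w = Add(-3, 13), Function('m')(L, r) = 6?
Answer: Rational(1, 714) ≈ 0.0014006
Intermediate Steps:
w = 10
Function('s')(b) = Add(60, Mul(10, b)) (Function('s')(b) = Mul(10, Add(b, 6)) = Mul(10, Add(6, b)) = Add(60, Mul(10, b)))
u = 784 (u = Pow(-28, 2) = 784)
Pow(Add(Function('s')(-13), u), -1) = Pow(Add(Add(60, Mul(10, -13)), 784), -1) = Pow(Add(Add(60, -130), 784), -1) = Pow(Add(-70, 784), -1) = Pow(714, -1) = Rational(1, 714)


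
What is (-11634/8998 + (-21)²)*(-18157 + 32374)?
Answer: 28124666514/4499 ≈ 6.2513e+6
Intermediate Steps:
(-11634/8998 + (-21)²)*(-18157 + 32374) = (-11634*1/8998 + 441)*14217 = (-5817/4499 + 441)*14217 = (1978242/4499)*14217 = 28124666514/4499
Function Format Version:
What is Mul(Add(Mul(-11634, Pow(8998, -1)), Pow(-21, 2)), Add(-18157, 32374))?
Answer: Rational(28124666514, 4499) ≈ 6.2513e+6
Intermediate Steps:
Mul(Add(Mul(-11634, Pow(8998, -1)), Pow(-21, 2)), Add(-18157, 32374)) = Mul(Add(Mul(-11634, Rational(1, 8998)), 441), 14217) = Mul(Add(Rational(-5817, 4499), 441), 14217) = Mul(Rational(1978242, 4499), 14217) = Rational(28124666514, 4499)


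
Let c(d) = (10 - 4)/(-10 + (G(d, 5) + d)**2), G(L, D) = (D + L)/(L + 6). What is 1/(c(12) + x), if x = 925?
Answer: 51049/47222269 ≈ 0.0010810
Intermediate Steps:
G(L, D) = (D + L)/(6 + L)
c(d) = 6/(-10 + (d + (5 + d)/(6 + d))**2) (c(d) = (10 - 4)/(-10 + ((5 + d)/(6 + d) + d)**2) = 6/(-10 + (d + (5 + d)/(6 + d))**2))
1/(c(12) + x) = 1/(6/(-10 + (12 + (5 + 12)/(6 + 12))**2) + 925) = 1/(6/(-10 + (12 + 17/18)**2) + 925) = 1/(6/(-10 + (233/18)**2) + 925) = 1/(6/(-10 + 54289/324) + 925) = 1/(6/(51049/324) + 925) = 1/(6*(324/51049) + 925) = 1/(1944/51049 + 925) = 1/(47222269/51049) = 51049/47222269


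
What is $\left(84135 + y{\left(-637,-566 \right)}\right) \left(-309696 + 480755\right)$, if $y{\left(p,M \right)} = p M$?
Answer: $76066002943$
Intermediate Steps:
$y{\left(p,M \right)} = M p$
$\left(84135 + y{\left(-637,-566 \right)}\right) \left(-309696 + 480755\right) = \left(84135 - -360542\right) \left(-309696 + 480755\right) = \left(84135 + 360542\right) 171059 = 444677 \cdot 171059 = 76066002943$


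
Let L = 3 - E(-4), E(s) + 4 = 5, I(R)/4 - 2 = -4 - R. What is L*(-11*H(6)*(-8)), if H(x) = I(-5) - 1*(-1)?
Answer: 2288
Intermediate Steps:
I(R) = -8 - 4*R (I(R) = 8 + 4*(-4 - R) = 8 + (-16 - 4*R) = -8 - 4*R)
E(s) = 1 (E(s) = -4 + 5 = 1)
H(x) = 13 (H(x) = (-8 - 4*(-5)) - 1*(-1) = (-8 + 20) + 1 = 12 + 1 = 13)
L = 2 (L = 3 - 1*1 = 3 - 1 = 2)
L*(-11*H(6)*(-8)) = 2*(-11*13*(-8)) = 2*(-143*(-8)) = 2*1144 = 2288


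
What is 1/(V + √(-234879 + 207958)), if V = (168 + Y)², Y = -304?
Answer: 18496/342128937 - I*√26921/342128937 ≈ 5.4061e-5 - 4.7957e-7*I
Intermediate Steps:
V = 18496 (V = (168 - 304)² = (-136)² = 18496)
1/(V + √(-234879 + 207958)) = 1/(18496 + √(-234879 + 207958)) = 1/(18496 + √(-26921)) = 1/(18496 + I*√26921)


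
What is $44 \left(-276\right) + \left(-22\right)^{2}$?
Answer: $-11660$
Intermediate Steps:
$44 \left(-276\right) + \left(-22\right)^{2} = -12144 + 484 = -11660$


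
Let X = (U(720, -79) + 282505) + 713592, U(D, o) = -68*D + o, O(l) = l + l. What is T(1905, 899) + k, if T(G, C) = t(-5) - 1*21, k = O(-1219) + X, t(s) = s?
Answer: 944594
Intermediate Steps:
O(l) = 2*l
U(D, o) = o - 68*D
X = 947058 (X = ((-79 - 68*720) + 282505) + 713592 = ((-79 - 48960) + 282505) + 713592 = (-49039 + 282505) + 713592 = 233466 + 713592 = 947058)
k = 944620 (k = 2*(-1219) + 947058 = -2438 + 947058 = 944620)
T(G, C) = -26 (T(G, C) = -5 - 1*21 = -5 - 21 = -26)
T(1905, 899) + k = -26 + 944620 = 944594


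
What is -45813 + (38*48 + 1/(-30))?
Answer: -1319671/30 ≈ -43989.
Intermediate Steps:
-45813 + (38*48 + 1/(-30)) = -45813 + (1824 - 1/30) = -45813 + 54719/30 = -1319671/30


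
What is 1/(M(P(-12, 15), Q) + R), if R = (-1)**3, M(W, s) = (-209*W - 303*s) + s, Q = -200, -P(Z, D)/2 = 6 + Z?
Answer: 1/57891 ≈ 1.7274e-5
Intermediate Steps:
P(Z, D) = -12 - 2*Z (P(Z, D) = -2*(6 + Z) = -12 - 2*Z)
M(W, s) = -302*s - 209*W (M(W, s) = (-303*s - 209*W) + s = -302*s - 209*W)
R = -1
1/(M(P(-12, 15), Q) + R) = 1/((-302*(-200) - 209*(-12 - 2*(-12))) - 1) = 1/((60400 - 209*(-12 + 24)) - 1) = 1/((60400 - 209*12) - 1) = 1/((60400 - 2508) - 1) = 1/(57892 - 1) = 1/57891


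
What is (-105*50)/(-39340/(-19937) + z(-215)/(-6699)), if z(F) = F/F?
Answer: -701179305750/263518723 ≈ -2660.8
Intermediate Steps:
z(F) = 1
(-105*50)/(-39340/(-19937) + z(-215)/(-6699)) = (-105*50)/(-39340/(-19937) + 1/(-6699)) = -5250/(-39340*(-1/19937) + 1*(-1/6699)) = -5250/(39340/19937 - 1/6699) = -5250/263518723/133557963 = -5250*133557963/263518723 = -701179305750/263518723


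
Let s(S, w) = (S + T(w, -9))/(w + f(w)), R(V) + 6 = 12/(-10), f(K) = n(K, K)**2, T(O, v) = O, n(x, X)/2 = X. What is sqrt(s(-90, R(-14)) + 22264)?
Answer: sqrt(1720613446)/278 ≈ 149.21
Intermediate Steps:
n(x, X) = 2*X
f(K) = 4*K**2 (f(K) = (2*K)**2 = 4*K**2)
R(V) = -36/5 (R(V) = -6 + 12/(-10) = -6 + 12*(-1/10) = -6 - 6/5 = -36/5)
s(S, w) = (S + w)/(w + 4*w**2)
sqrt(s(-90, R(-14)) + 22264) = sqrt((-90 - 36/5)/((-36/5)*(1 + 4*(-36/5))) + 22264) = sqrt(-5/36*(-486/5)/(1 - 144/5) + 22264) = sqrt(-5/36*(-486/5)/(-139/5) + 22264) = sqrt(-5/36*(-5/139)*(-486/5) + 22264) = sqrt(-135/278 + 22264) = sqrt(6189257/278) = sqrt(1720613446)/278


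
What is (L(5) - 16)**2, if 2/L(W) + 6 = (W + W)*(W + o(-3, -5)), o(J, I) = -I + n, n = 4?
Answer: 1147041/4489 ≈ 255.52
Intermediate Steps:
o(J, I) = 4 - I (o(J, I) = -I + 4 = 4 - I)
L(W) = 2/(-6 + 2*W*(9 + W)) (L(W) = 2/(-6 + (W + W)*(W + (4 - 1*(-5)))) = 2/(-6 + (2*W)*(W + (4 + 5))) = 2/(-6 + (2*W)*(W + 9)) = 2/(-6 + (2*W)*(9 + W)) = 2/(-6 + 2*W*(9 + W)))
(L(5) - 16)**2 = (1/(-3 + 5**2 + 9*5) - 16)**2 = (1/(-3 + 25 + 45) - 16)**2 = (1/67 - 16)**2 = (-1071/67)**2 = 1147041/4489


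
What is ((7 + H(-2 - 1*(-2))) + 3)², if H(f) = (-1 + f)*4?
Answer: 36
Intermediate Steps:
H(f) = -4 + 4*f
((7 + H(-2 - 1*(-2))) + 3)² = ((7 + (-4 + 4*(-2 - 1*(-2)))) + 3)² = ((7 + (-4 + 4*(-2 + 2))) + 3)² = ((7 + (-4 + 4*0)) + 3)² = ((7 + (-4 + 0)) + 3)² = ((7 - 4) + 3)² = (3 + 3)² = 6² = 36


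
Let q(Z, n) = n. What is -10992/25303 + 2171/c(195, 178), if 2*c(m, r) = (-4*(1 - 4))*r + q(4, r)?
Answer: 3247313/2251967 ≈ 1.4420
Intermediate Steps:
c(m, r) = 13*r/2 (c(m, r) = ((-4*(1 - 4))*r + r)/2 = ((-4*(-3))*r + r)/2 = (12*r + r)/2 = (13*r)/2 = 13*r/2)
-10992/25303 + 2171/c(195, 178) = -10992/25303 + 2171/(((13/2)*178)) = -10992*1/25303 + 2171/1157 = -10992/25303 + 2171*(1/1157) = -10992/25303 + 167/89 = 3247313/2251967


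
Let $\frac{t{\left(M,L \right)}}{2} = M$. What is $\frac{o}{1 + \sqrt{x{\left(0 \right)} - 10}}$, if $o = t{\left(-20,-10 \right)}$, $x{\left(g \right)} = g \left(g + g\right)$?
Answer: $\frac{40 i}{\sqrt{10} - i} \approx -3.6364 + 11.499 i$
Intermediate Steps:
$x{\left(g \right)} = 2 g^{2}$ ($x{\left(g \right)} = g 2 g = 2 g^{2}$)
$t{\left(M,L \right)} = 2 M$
$o = -40$ ($o = 2 \left(-20\right) = -40$)
$\frac{o}{1 + \sqrt{x{\left(0 \right)} - 10}} = \frac{1}{1 + \sqrt{2 \cdot 0^{2} - 10}} \left(-40\right) = \frac{1}{1 + \sqrt{2 \cdot 0 - 10}} \left(-40\right) = \frac{1}{1 + \sqrt{0 - 10}} \left(-40\right) = \frac{1}{1 + \sqrt{-10}} \left(-40\right) = \frac{1}{1 + i \sqrt{10}} \left(-40\right) = - \frac{40}{1 + i \sqrt{10}}$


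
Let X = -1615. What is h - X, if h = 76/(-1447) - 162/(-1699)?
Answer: 3970506885/2458453 ≈ 1615.0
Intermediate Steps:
h = 105290/2458453 (h = 76*(-1/1447) - 162*(-1/1699) = -76/1447 + 162/1699 = 105290/2458453 ≈ 0.042828)
h - X = 105290/2458453 - 1*(-1615) = 105290/2458453 + 1615 = 3970506885/2458453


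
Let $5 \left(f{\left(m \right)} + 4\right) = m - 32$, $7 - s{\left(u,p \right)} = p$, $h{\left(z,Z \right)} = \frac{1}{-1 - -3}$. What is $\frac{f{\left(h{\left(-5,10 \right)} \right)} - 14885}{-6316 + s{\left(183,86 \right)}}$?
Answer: $\frac{148953}{63950} \approx 2.3292$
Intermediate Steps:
$h{\left(z,Z \right)} = \frac{1}{2}$ ($h{\left(z,Z \right)} = \frac{1}{-1 + 3} = \frac{1}{2}$)
$s{\left(u,p \right)} = 7 - p$
$f{\left(m \right)} = - \frac{52}{5} + \frac{m}{5}$ ($f{\left(m \right)} = -4 + \frac{m - 32}{5} = -4 + \frac{-32 + m}{5} = -4 + \left(- \frac{32}{5} + \frac{m}{5}\right) = - \frac{52}{5} + \frac{m}{5}$)
$\frac{f{\left(h{\left(-5,10 \right)} \right)} - 14885}{-6316 + s{\left(183,86 \right)}} = \frac{\left(- \frac{52}{5} + \frac{1}{5} \cdot \frac{1}{2}\right) - 14885}{-6316 + \left(7 - 86\right)} = \frac{\left(- \frac{52}{5} + \frac{1}{10}\right) - 14885}{-6316 + \left(7 - 86\right)} = \frac{- \frac{103}{10} - 14885}{-6316 - 79} = - \frac{148953}{10 \left(-6395\right)} = \left(- \frac{148953}{10}\right) \left(- \frac{1}{6395}\right) = \frac{148953}{63950}$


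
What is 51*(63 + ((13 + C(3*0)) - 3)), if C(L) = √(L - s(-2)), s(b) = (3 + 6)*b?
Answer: 3723 + 153*√2 ≈ 3939.4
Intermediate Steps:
s(b) = 9*b
C(L) = √(18 + L) (C(L) = √(L - 9*(-2)) = √(L - 1*(-18)) = √(L + 18) = √(18 + L))
51*(63 + ((13 + C(3*0)) - 3)) = 51*(63 + ((13 + √(18 + 3*0)) - 3)) = 51*(63 + ((13 + √(18 + 0)) - 3)) = 51*(63 + ((13 + √18) - 3)) = 51*(63 + ((13 + 3*√2) - 3)) = 51*(63 + (10 + 3*√2)) = 51*(73 + 3*√2) = 3723 + 153*√2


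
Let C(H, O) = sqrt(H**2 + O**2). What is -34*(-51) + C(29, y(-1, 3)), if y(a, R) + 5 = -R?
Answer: 1734 + sqrt(905) ≈ 1764.1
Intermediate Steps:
y(a, R) = -5 - R
-34*(-51) + C(29, y(-1, 3)) = -34*(-51) + sqrt(29**2 + (-5 - 1*3)**2) = 1734 + sqrt(841 + (-5 - 3)**2) = 1734 + sqrt(841 + (-8)**2) = 1734 + sqrt(841 + 64) = 1734 + sqrt(905)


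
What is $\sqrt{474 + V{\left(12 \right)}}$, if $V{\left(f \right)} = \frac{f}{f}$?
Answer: $5 \sqrt{19} \approx 21.794$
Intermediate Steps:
$V{\left(f \right)} = 1$
$\sqrt{474 + V{\left(12 \right)}} = \sqrt{474 + 1} = \sqrt{475} = 5 \sqrt{19}$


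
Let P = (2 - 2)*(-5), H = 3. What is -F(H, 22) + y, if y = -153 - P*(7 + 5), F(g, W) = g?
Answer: -156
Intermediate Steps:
P = 0 (P = 0*(-5) = 0)
y = -153 (y = -153 - 0*(7 + 5) = -153 - 0*12 = -153 - 1*0 = -153 + 0 = -153)
-F(H, 22) + y = -1*3 - 153 = -3 - 153 = -156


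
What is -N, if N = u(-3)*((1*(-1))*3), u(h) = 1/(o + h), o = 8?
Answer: ⅗ ≈ 0.60000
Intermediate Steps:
u(h) = 1/(8 + h)
N = -⅗ (N = ((1*(-1))*3)/(8 - 3) = (-1*3)/5 = (⅕)*(-3) = -⅗ ≈ -0.60000)
-N = -1*(-⅗) = ⅗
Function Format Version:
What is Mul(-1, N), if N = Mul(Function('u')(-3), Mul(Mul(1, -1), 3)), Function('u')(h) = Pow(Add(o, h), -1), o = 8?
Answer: Rational(3, 5) ≈ 0.60000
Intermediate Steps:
Function('u')(h) = Pow(Add(8, h), -1)
N = Rational(-3, 5) (N = Mul(Pow(Add(8, -3), -1), Mul(Mul(1, -1), 3)) = Mul(Pow(5, -1), Mul(-1, 3)) = Mul(Rational(1, 5), -3) = Rational(-3, 5) ≈ -0.60000)
Mul(-1, N) = Mul(-1, Rational(-3, 5)) = Rational(3, 5)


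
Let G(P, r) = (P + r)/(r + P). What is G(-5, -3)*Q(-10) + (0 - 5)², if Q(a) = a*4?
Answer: -15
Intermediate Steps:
Q(a) = 4*a
G(P, r) = 1 (G(P, r) = (P + r)/(P + r) = 1)
G(-5, -3)*Q(-10) + (0 - 5)² = 1*(4*(-10)) + (0 - 5)² = 1*(-40) + (-5)² = -40 + 25 = -15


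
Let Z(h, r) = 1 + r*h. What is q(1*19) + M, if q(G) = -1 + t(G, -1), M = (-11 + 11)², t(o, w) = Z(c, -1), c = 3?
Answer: -3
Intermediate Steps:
Z(h, r) = 1 + h*r
t(o, w) = -2 (t(o, w) = 1 + 3*(-1) = 1 - 3 = -2)
M = 0 (M = 0² = 0)
q(G) = -3 (q(G) = -1 - 2 = -3)
q(1*19) + M = -3 + 0 = -3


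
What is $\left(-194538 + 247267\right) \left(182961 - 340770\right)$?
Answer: $-8321110761$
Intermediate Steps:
$\left(-194538 + 247267\right) \left(182961 - 340770\right) = 52729 \left(-157809\right) = -8321110761$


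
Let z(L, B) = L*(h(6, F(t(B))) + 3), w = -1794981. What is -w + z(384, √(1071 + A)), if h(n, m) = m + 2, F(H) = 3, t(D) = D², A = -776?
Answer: 1798053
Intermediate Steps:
h(n, m) = 2 + m
z(L, B) = 8*L (z(L, B) = L*((2 + 3) + 3) = L*(5 + 3) = L*8 = 8*L)
-w + z(384, √(1071 + A)) = -1*(-1794981) + 8*384 = 1794981 + 3072 = 1798053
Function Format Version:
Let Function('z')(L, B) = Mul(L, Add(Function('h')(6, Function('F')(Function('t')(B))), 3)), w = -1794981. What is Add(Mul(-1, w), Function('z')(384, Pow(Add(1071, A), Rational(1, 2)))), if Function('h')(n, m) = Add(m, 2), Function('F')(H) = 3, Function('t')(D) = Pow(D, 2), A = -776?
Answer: 1798053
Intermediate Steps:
Function('h')(n, m) = Add(2, m)
Function('z')(L, B) = Mul(8, L) (Function('z')(L, B) = Mul(L, Add(Add(2, 3), 3)) = Mul(L, Add(5, 3)) = Mul(L, 8) = Mul(8, L))
Add(Mul(-1, w), Function('z')(384, Pow(Add(1071, A), Rational(1, 2)))) = Add(Mul(-1, -1794981), Mul(8, 384)) = Add(1794981, 3072) = 1798053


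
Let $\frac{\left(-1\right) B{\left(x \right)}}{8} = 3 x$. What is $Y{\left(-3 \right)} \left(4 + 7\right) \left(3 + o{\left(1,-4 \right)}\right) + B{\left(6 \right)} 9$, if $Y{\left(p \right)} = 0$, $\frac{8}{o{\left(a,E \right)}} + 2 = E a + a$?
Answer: $-1296$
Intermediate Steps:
$o{\left(a,E \right)} = \frac{8}{-2 + a + E a}$ ($o{\left(a,E \right)} = \frac{8}{-2 + \left(E a + a\right)} = \frac{8}{-2 + \left(a + E a\right)} = \frac{8}{-2 + a + E a}$)
$B{\left(x \right)} = - 24 x$ ($B{\left(x \right)} = - 8 \cdot 3 x = - 24 x$)
$Y{\left(-3 \right)} \left(4 + 7\right) \left(3 + o{\left(1,-4 \right)}\right) + B{\left(6 \right)} 9 = 0 \left(4 + 7\right) \left(3 + \frac{8}{-2 + 1 - 4}\right) + \left(-24\right) 6 \cdot 9 = 0 \cdot 11 \left(3 + \frac{8}{-2 + 1 - 4}\right) - 1296 = 0 \cdot 11 \left(3 + \frac{8}{-5}\right) - 1296 = 0 \cdot 11 \left(3 + 8 \left(- \frac{1}{5}\right)\right) - 1296 = 0 \cdot 11 \left(3 - \frac{8}{5}\right) - 1296 = 0 \cdot 11 \cdot \frac{7}{5} - 1296 = 0 \cdot \frac{77}{5} - 1296 = 0 - 1296 = -1296$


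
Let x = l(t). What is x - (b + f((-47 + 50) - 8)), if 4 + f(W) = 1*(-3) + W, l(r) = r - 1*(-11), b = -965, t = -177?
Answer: 811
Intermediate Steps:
l(r) = 11 + r (l(r) = r + 11 = 11 + r)
x = -166 (x = 11 - 177 = -166)
f(W) = -7 + W (f(W) = -4 + (1*(-3) + W) = -4 + (-3 + W) = -7 + W)
x - (b + f((-47 + 50) - 8)) = -166 - (-965 + (-7 + ((-47 + 50) - 8))) = -166 - (-965 + (-7 + (3 - 8))) = -166 - (-965 + (-7 - 5)) = -166 - (-965 - 12) = -166 - 1*(-977) = -166 + 977 = 811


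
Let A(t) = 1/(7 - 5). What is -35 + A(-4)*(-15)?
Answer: -85/2 ≈ -42.500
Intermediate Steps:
A(t) = ½ (A(t) = 1/2 = ½)
-35 + A(-4)*(-15) = -35 + (½)*(-15) = -35 - 15/2 = -85/2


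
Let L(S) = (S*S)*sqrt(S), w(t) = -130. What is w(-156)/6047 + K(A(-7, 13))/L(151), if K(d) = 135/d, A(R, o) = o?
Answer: -130/6047 + 135*sqrt(151)/44758363 ≈ -0.021461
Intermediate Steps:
L(S) = S**(5/2) (L(S) = S**2*sqrt(S) = S**(5/2))
w(-156)/6047 + K(A(-7, 13))/L(151) = -130/6047 + (135/13)/(151**(5/2)) = -130*1/6047 + (135*(1/13))/((22801*sqrt(151))) = -130/6047 + 135*(sqrt(151)/3442951)/13 = -130/6047 + 135*sqrt(151)/44758363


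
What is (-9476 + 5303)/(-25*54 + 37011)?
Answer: -1391/11887 ≈ -0.11702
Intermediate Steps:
(-9476 + 5303)/(-25*54 + 37011) = -4173/(-1350 + 37011) = -4173/35661 = -4173*1/35661 = -1391/11887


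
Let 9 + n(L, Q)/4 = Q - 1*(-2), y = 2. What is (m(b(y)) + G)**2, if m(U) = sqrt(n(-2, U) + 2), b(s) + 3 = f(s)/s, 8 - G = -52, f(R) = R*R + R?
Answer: (60 + I*sqrt(26))**2 ≈ 3574.0 + 611.88*I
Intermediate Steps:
n(L, Q) = -28 + 4*Q (n(L, Q) = -36 + 4*(Q - 1*(-2)) = -36 + 4*(Q + 2) = -36 + 4*(2 + Q) = -36 + (8 + 4*Q) = -28 + 4*Q)
f(R) = R + R**2 (f(R) = R**2 + R = R + R**2)
G = 60 (G = 8 - 1*(-52) = 8 + 52 = 60)
b(s) = -2 + s (b(s) = -3 + (s*(1 + s))/s = -3 + (1 + s) = -2 + s)
m(U) = sqrt(-26 + 4*U) (m(U) = sqrt((-28 + 4*U) + 2) = sqrt(-26 + 4*U))
(m(b(y)) + G)**2 = (sqrt(-26 + 4*(-2 + 2)) + 60)**2 = (sqrt(-26 + 4*0) + 60)**2 = (sqrt(-26 + 0) + 60)**2 = (sqrt(-26) + 60)**2 = (I*sqrt(26) + 60)**2 = (60 + I*sqrt(26))**2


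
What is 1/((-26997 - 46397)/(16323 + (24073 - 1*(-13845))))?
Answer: -54241/73394 ≈ -0.73904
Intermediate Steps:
1/((-26997 - 46397)/(16323 + (24073 - 1*(-13845)))) = 1/(-73394/(16323 + (24073 + 13845))) = 1/(-73394/(16323 + 37918)) = 1/(-73394/54241) = -54241/73394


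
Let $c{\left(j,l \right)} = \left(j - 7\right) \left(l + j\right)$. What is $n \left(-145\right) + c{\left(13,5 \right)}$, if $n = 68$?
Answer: $-9752$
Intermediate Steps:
$c{\left(j,l \right)} = \left(-7 + j\right) \left(j + l\right)$
$n \left(-145\right) + c{\left(13,5 \right)} = 68 \left(-145\right) + \left(13^{2} - 91 - 35 + 13 \cdot 5\right) = -9860 + \left(169 - 91 - 35 + 65\right) = -9860 + 108 = -9752$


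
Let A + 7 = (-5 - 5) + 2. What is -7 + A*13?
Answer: -202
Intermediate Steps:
A = -15 (A = -7 + ((-5 - 5) + 2) = -7 + (-10 + 2) = -7 - 8 = -15)
-7 + A*13 = -7 - 15*13 = -7 - 195 = -202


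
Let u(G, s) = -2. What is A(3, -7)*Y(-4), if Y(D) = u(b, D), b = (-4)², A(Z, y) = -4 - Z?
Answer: 14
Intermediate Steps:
b = 16
Y(D) = -2
A(3, -7)*Y(-4) = (-4 - 1*3)*(-2) = (-4 - 3)*(-2) = -7*(-2) = 14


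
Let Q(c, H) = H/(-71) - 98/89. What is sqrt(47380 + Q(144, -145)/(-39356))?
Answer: sqrt(732577674625407551093)/124345282 ≈ 217.67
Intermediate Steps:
Q(c, H) = -98/89 - H/71 (Q(c, H) = H*(-1/71) - 98*1/89 = -H/71 - 98/89 = -98/89 - H/71)
sqrt(47380 + Q(144, -145)/(-39356)) = sqrt(47380 + (-98/89 - 1/71*(-145))/(-39356)) = sqrt(47380 + (-98/89 + 145/71)*(-1/39356)) = sqrt(47380 + (5947/6319)*(-1/39356)) = sqrt(47380 - 5947/248690564) = sqrt(11782958916373/248690564) = sqrt(732577674625407551093)/124345282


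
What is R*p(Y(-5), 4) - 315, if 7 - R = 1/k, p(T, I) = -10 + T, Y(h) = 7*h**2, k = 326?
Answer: 273675/326 ≈ 839.49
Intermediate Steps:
R = 2281/326 (R = 7 - 1/326 = 2281/326 ≈ 6.9969)
R*p(Y(-5), 4) - 315 = 2281*(-10 + 7*(-5)**2)/326 - 315 = 2281*(-10 + 7*25)/326 - 315 = 2281*(-10 + 175)/326 - 315 = (2281/326)*165 - 315 = 376365/326 - 315 = 273675/326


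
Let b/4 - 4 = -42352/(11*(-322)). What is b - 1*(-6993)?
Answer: 12497643/1771 ≈ 7056.8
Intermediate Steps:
b = 113040/1771 (b = 16 + 4*(-42352/(11*(-322))) = 16 + 4*(-42352/(-3542)) = 16 + 4*(-42352*(-1/3542)) = 16 + 4*(21176/1771) = 16 + 84704/1771 = 113040/1771 ≈ 63.828)
b - 1*(-6993) = 113040/1771 - 1*(-6993) = 113040/1771 + 6993 = 12497643/1771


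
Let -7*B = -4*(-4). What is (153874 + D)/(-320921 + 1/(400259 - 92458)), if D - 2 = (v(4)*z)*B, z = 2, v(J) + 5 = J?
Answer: -82888039091/172864658260 ≈ -0.47950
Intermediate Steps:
v(J) = -5 + J
B = -16/7 (B = -(-4)*(-4)/7 = -⅐*16 = -16/7 ≈ -2.2857)
D = 46/7 (D = 2 + ((-5 + 4)*2)*(-16/7) = 2 - 1*2*(-16/7) = 2 - 2*(-16/7) = 2 + 32/7 = 46/7 ≈ 6.5714)
(153874 + D)/(-320921 + 1/(400259 - 92458)) = (153874 + 46/7)/(-320921 + 1/(400259 - 92458)) = 1077164/(7*(-320921 + 1/307801)) = 1077164/(7*(-98779804720/307801)) = (1077164/7)*(-307801/98779804720) = -82888039091/172864658260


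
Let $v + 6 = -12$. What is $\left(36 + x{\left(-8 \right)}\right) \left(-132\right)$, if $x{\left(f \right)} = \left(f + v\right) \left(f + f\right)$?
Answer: $-59664$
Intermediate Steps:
$v = -18$ ($v = -6 - 12 = -18$)
$x{\left(f \right)} = 2 f \left(-18 + f\right)$ ($x{\left(f \right)} = \left(f - 18\right) \left(f + f\right) = \left(-18 + f\right) 2 f = 2 f \left(-18 + f\right)$)
$\left(36 + x{\left(-8 \right)}\right) \left(-132\right) = \left(36 + 2 \left(-8\right) \left(-18 - 8\right)\right) \left(-132\right) = \left(36 + 2 \left(-8\right) \left(-26\right)\right) \left(-132\right) = \left(36 + 416\right) \left(-132\right) = 452 \left(-132\right) = -59664$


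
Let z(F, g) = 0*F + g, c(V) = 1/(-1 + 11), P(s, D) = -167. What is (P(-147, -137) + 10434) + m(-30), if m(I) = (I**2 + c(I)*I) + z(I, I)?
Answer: 11134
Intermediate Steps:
c(V) = 1/10
z(F, g) = g (z(F, g) = 0 + g = g)
m(I) = I**2 + 11*I/10 (m(I) = (I**2 + I/10) + I = I**2 + 11*I/10)
(P(-147, -137) + 10434) + m(-30) = (-167 + 10434) + (1/10)*(-30)*(11 + 10*(-30)) = 10267 + (1/10)*(-30)*(11 - 300) = 10267 + (1/10)*(-30)*(-289) = 10267 + 867 = 11134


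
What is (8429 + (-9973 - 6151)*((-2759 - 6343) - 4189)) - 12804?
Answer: 214299709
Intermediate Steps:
(8429 + (-9973 - 6151)*((-2759 - 6343) - 4189)) - 12804 = (8429 - 16124*(-9102 - 4189)) - 12804 = (8429 - 16124*(-13291)) - 12804 = (8429 + 214304084) - 12804 = 214312513 - 12804 = 214299709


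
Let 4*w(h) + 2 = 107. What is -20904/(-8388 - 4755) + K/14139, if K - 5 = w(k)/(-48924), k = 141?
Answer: 494470877053/310820238576 ≈ 1.5909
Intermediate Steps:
w(h) = 105/4 (w(h) = -1/2 + (1/4)*107 = -1/2 + 107/4 = 105/4)
K = 326125/65232 (K = 5 + (105/4)/(-48924) = 5 + (105/4)*(-1/48924) = 5 - 35/65232 = 326125/65232 ≈ 4.9995)
-20904/(-8388 - 4755) + K/14139 = -20904/(-8388 - 4755) + (326125/65232)/14139 = -20904/(-13143) + (326125/65232)*(1/14139) = -20904*(-1/13143) + 326125/922315248 = 536/337 + 326125/922315248 = 494470877053/310820238576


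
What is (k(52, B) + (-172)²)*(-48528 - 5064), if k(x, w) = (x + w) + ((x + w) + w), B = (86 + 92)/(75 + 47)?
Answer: -97067706120/61 ≈ -1.5913e+9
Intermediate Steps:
B = 89/61 (B = 178/122 = 178*(1/122) = 89/61 ≈ 1.4590)
k(x, w) = 2*x + 3*w (k(x, w) = (w + x) + ((w + x) + w) = (w + x) + (x + 2*w) = 2*x + 3*w)
(k(52, B) + (-172)²)*(-48528 - 5064) = ((2*52 + 3*(89/61)) + (-172)²)*(-48528 - 5064) = ((104 + 267/61) + 29584)*(-53592) = (6611/61 + 29584)*(-53592) = (1811235/61)*(-53592) = -97067706120/61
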